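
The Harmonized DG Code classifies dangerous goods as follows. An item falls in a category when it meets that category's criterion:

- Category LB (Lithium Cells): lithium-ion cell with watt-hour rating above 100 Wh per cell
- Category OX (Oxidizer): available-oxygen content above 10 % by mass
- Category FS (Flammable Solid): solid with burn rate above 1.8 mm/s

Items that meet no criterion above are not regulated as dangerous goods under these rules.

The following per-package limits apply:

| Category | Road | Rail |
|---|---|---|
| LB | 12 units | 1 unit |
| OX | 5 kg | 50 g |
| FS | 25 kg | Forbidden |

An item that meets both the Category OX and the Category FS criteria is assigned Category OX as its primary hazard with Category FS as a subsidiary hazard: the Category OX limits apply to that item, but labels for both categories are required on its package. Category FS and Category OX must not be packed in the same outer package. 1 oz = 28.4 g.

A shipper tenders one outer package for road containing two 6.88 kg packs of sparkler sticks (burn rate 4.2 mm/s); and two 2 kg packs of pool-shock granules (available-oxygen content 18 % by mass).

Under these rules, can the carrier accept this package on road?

No

Sparkler sticks: burn rate 4.2 mm/s > 1.8 mm/s → Category FS (Flammable Solid).
Pool-shock granules: available-oxygen content 18 % by mass > 10 % by mass → Category OX (Oxidizer).
Category FS quantity: two 6.88 kg packs = 13.76 kg.
That is within the Category FS road limit of 25 kg.
Category OX quantity: two 2 kg packs = 4 kg.
That is within the Category OX road limit of 5 kg.
Category FS and Category OX may not share an outer package.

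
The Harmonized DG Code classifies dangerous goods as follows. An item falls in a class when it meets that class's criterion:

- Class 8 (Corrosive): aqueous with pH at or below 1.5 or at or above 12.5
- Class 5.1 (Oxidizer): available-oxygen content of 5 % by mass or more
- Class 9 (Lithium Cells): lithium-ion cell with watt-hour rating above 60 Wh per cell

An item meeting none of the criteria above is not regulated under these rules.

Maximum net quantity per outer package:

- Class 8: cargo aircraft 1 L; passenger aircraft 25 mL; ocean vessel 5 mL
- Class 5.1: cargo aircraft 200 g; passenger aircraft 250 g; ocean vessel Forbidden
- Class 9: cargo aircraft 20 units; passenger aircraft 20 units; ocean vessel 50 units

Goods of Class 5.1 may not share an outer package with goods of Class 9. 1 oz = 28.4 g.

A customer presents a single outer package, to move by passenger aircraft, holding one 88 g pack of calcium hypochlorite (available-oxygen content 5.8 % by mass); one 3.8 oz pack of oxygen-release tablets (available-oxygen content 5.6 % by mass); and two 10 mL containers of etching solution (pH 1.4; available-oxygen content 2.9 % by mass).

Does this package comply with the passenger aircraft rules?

Available-oxygen content 5.8 % by mass meets the Class 5.1 criterion (Oxidizer), so the calcium hypochlorite is Class 5.1.
Available-oxygen content 5.6 % by mass meets the Class 5.1 criterion (Oxidizer), so the oxygen-release tablets are Class 5.1.
pH 1.4 meets the Class 8 criterion (Corrosive), so the etching solution is Class 8.
Total Class 5.1: 88 g + (one 3.8 oz pack = 107.92 g) = 195.92 g.
That is within the Class 5.1 passenger aircraft limit of 250 g.
Class 8 quantity: two 10 mL containers = 20 mL.
That is within the Class 8 passenger aircraft limit of 25 mL.
The segregation rule (Class 5.1 with Class 9) does not apply to Class 5.1 with Class 8.
Every hazard class is within its passenger aircraft limit and no segregation rule is violated.

Yes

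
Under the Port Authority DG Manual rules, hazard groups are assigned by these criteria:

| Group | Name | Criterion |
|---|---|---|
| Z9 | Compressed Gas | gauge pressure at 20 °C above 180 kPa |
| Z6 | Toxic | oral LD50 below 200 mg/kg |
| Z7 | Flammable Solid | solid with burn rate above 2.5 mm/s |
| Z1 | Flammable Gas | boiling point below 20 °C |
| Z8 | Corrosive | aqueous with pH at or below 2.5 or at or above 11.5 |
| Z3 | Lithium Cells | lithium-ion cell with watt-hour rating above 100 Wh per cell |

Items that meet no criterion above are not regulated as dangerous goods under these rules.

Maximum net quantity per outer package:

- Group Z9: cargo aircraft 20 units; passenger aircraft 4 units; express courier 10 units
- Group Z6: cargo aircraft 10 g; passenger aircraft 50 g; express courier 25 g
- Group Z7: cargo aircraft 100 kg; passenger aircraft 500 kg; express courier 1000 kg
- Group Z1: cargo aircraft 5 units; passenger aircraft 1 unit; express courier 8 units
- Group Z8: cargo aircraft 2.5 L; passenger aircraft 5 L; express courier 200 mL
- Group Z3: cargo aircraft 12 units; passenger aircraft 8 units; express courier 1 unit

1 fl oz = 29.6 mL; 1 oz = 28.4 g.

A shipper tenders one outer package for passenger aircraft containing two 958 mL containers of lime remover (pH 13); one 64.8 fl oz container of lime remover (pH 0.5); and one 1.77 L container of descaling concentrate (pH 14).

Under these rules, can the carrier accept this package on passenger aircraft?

With pH 13 (≥ 11.5), the lime remover falls in Group Z8.
With pH 0.5 (≤ 2.5), the lime remover falls in Group Z8.
Descaling concentrate: pH 14 ≥ 11.5 → Group Z8 (Corrosive).
Total Group Z8: (two 958 mL containers = 1.916 L) + (one 64.8 fl oz container = 1918.08 mL) + 1.77 L = 5604.08 mL.
5604.08 mL exceeds the passenger aircraft limit of 5 L for Group Z8.

No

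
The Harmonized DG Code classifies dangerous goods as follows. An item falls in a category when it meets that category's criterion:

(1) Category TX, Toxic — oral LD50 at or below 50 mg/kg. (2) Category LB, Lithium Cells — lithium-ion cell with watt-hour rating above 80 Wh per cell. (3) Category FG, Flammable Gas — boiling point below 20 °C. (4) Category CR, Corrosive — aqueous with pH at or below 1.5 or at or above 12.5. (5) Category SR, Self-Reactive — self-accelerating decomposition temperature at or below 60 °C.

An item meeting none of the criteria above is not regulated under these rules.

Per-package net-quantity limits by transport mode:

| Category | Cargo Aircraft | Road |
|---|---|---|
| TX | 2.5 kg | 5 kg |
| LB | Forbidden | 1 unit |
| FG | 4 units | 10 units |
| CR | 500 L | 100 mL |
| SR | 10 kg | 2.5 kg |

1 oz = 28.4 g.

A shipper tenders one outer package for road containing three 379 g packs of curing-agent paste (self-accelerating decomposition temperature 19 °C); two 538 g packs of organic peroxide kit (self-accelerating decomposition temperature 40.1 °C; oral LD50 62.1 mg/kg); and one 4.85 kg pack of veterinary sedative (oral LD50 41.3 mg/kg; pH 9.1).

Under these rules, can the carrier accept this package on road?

Self-accelerating decomposition temperature 19 °C meets the Category SR criterion (Self-Reactive), so the curing-agent paste is Category SR.
The organic peroxide kit has self-accelerating decomposition temperature 40.1 °C, which is ≤ 60 °C, so it is Category SR (Self-Reactive).
Oral LD50 41.3 mg/kg meets the Category TX criterion (Toxic), so the veterinary sedative is Category TX.
Category SR net quantity: (three 379 g packs = 1.137 kg) + (two 538 g packs = 1.076 kg) = 2.213 kg.
That is within the Category SR road limit of 2.5 kg.
Category TX quantity: 4.85 kg.
4.85 kg ≤ 5 kg (road limit, Category TX) — within limit.
Every hazard category is within its road limit and no segregation rule is violated.

Yes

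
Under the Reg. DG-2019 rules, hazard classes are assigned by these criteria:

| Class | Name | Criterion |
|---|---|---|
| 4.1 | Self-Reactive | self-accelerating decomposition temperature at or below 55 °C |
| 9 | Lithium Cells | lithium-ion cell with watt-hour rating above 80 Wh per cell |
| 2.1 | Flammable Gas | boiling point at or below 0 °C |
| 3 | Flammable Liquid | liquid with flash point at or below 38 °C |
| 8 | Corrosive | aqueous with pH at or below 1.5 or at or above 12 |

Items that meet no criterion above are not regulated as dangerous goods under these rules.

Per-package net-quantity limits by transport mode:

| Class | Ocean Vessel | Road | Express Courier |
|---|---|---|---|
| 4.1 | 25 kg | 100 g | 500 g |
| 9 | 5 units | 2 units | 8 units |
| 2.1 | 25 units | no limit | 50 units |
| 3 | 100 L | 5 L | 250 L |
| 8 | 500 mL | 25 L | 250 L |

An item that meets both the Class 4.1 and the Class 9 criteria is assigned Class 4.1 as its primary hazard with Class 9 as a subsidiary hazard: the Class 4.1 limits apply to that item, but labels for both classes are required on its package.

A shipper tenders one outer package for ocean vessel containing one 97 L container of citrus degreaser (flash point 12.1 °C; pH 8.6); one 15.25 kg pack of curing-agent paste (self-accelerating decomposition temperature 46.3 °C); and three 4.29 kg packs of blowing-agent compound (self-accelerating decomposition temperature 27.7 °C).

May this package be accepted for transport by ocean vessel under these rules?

Citrus degreaser: flash point 12.1 °C ≤ 38 °C → Class 3 (Flammable Liquid).
With self-accelerating decomposition temperature 46.3 °C (≤ 55 °C), the curing-agent paste falls in Class 4.1.
The blowing-agent compound has self-accelerating decomposition temperature 27.7 °C, which is ≤ 55 °C, so it is Class 4.1 (Self-Reactive).
Class 4.1 net quantity: 15.25 kg + (three 4.29 kg packs = 12.87 kg) = 28.12 kg.
28.12 kg > 25 kg (ocean vessel limit, Class 4.1) — over the limit.
Class 3 quantity: 97 L.
97 L ≤ 100 L (ocean vessel limit, Class 3) — within limit.

No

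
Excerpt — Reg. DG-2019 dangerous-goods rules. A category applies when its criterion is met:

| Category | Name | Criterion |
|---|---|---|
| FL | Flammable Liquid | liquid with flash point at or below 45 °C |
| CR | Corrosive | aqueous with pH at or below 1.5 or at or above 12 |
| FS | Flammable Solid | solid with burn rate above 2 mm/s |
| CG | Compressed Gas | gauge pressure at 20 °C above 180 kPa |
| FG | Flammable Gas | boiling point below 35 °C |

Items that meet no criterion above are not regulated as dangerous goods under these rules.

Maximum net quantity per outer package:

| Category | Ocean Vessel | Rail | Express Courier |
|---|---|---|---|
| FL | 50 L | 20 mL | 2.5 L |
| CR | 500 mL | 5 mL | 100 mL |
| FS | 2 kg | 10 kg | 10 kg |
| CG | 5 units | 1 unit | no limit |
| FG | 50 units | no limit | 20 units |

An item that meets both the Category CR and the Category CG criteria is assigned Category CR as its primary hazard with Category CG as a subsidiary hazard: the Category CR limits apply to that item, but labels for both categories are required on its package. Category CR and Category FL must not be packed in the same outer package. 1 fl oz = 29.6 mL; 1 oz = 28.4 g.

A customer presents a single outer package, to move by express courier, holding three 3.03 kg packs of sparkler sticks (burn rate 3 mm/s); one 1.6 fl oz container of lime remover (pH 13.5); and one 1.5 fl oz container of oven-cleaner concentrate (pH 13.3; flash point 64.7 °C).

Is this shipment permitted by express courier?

Yes

Burn rate 3 mm/s meets the Category FS criterion (Flammable Solid), so the sparkler sticks are Category FS.
With pH 13.5 (≥ 12), the lime remover falls in Category CR.
Oven-cleaner concentrate: pH 13.3 ≥ 12 → Category CR (Corrosive).
Total Category CR: (one 1.6 fl oz container = 47.36 mL) + (one 1.5 fl oz container = 44.4 mL) = 91.76 mL.
That is within the Category CR express courier limit of 100 mL.
Category FS quantity: three 3.03 kg packs = 9.09 kg.
That is within the Category FS express courier limit of 10 kg.
The segregation rule (Category CR with Category FL) does not apply to Category CR with Category FS.
Every hazard category is within its express courier limit and no segregation rule is violated.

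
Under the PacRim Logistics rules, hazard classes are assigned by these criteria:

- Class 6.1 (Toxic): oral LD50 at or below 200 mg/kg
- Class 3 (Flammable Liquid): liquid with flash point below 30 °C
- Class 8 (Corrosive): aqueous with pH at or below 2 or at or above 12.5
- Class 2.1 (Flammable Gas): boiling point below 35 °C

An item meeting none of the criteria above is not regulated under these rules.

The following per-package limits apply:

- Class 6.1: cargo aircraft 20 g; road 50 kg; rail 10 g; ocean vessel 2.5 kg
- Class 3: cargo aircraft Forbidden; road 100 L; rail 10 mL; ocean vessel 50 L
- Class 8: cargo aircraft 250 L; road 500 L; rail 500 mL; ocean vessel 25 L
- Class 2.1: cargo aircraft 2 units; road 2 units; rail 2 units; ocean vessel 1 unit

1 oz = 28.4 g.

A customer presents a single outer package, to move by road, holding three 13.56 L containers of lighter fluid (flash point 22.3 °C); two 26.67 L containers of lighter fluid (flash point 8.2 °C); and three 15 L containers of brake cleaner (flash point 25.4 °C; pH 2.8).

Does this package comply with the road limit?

Lighter fluid: flash point 22.3 °C < 30 °C → Class 3 (Flammable Liquid).
With flash point 8.2 °C (< 30 °C), the lighter fluid falls in Class 3.
Brake cleaner: flash point 25.4 °C < 30 °C → Class 3 (Flammable Liquid).
Total Class 3: (three 13.56 L containers = 40.68 L) + (two 26.67 L containers = 53.34 L) + (three 15 L containers = 45 L) = 139.02 L.
139.02 L exceeds the road limit of 100 L for Class 3.

No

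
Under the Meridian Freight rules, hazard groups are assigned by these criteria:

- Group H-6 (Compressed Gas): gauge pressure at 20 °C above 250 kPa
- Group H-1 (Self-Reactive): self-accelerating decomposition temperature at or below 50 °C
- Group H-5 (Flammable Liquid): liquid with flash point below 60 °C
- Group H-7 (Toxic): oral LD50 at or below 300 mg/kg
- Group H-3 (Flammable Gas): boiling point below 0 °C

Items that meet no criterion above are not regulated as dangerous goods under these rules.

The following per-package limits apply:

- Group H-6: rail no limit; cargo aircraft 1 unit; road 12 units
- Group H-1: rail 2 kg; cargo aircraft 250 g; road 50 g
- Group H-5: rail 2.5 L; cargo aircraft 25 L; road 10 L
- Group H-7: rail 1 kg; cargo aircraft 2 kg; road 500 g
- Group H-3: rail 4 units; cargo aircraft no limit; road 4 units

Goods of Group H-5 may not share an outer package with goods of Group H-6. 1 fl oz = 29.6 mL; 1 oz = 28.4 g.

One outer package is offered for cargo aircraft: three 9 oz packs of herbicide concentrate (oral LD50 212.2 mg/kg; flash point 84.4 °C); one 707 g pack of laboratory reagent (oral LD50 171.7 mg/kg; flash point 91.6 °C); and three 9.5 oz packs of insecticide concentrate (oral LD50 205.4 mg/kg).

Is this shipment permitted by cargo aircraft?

No

Oral LD50 212.2 mg/kg meets the Group H-7 criterion (Toxic), so the herbicide concentrate is Group H-7.
With oral LD50 171.7 mg/kg (≤ 300 mg/kg), the laboratory reagent falls in Group H-7.
Insecticide concentrate: oral LD50 205.4 mg/kg ≤ 300 mg/kg → Group H-7 (Toxic).
Group H-7 net quantity: (three 9 oz packs = 766.8 g) + 707 g + (three 9.5 oz packs = 809.4 g) = 2283.2 g.
2283.2 g > 2 kg (cargo aircraft limit, Group H-7) — over the limit.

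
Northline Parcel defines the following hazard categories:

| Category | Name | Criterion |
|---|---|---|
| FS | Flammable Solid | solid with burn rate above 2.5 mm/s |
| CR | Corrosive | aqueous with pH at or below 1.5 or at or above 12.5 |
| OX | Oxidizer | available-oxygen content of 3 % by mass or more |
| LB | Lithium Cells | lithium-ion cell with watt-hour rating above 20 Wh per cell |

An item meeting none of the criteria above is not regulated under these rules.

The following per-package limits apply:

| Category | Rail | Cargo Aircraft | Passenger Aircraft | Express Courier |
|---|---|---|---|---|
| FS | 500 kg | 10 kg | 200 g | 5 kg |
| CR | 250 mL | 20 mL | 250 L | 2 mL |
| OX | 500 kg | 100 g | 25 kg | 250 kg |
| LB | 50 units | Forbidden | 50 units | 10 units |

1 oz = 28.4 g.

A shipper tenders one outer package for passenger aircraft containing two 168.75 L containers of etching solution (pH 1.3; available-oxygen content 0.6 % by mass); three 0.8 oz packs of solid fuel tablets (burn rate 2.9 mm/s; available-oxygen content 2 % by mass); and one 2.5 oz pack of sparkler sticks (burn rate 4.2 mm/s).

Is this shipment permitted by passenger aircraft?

No

With pH 1.3 (≤ 1.5), the etching solution falls in Category CR.
The solid fuel tablets have burn rate 2.9 mm/s, which is > 2.5 mm/s, so they are Category FS (Flammable Solid).
Burn rate 4.2 mm/s meets the Category FS criterion (Flammable Solid), so the sparkler sticks are Category FS.
Total Category FS: (three 0.8 oz packs = 68.16 g) + (one 2.5 oz pack = 71 g) = 139.16 g.
139.16 g ≤ 200 g (passenger aircraft limit, Category FS) — within limit.
Category CR quantity: two 168.75 L containers = 337.5 L.
That exceeds the Category CR passenger aircraft limit of 250 L.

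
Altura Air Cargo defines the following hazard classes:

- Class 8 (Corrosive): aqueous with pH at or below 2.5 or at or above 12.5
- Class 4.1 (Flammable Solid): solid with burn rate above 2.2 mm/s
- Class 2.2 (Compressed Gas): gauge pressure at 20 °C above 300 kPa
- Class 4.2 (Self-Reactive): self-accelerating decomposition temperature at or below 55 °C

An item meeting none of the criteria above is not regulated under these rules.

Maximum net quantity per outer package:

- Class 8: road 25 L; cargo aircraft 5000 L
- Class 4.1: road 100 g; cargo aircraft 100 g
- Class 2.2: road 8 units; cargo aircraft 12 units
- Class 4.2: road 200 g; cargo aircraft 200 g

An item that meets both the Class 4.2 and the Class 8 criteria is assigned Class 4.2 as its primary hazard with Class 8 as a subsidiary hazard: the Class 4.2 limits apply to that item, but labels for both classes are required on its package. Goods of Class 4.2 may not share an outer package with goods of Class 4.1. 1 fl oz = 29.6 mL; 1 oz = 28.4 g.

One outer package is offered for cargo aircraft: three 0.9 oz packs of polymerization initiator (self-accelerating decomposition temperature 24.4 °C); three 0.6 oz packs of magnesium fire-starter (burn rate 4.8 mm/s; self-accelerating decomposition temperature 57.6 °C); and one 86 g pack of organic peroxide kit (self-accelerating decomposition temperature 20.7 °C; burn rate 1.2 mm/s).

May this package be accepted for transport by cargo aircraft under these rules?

No

Polymerization initiator: self-accelerating decomposition temperature 24.4 °C ≤ 55 °C → Class 4.2 (Self-Reactive).
Magnesium fire-starter: burn rate 4.8 mm/s > 2.2 mm/s → Class 4.1 (Flammable Solid).
The organic peroxide kit has self-accelerating decomposition temperature 20.7 °C, which is ≤ 55 °C, so it is Class 4.2 (Self-Reactive).
Class 4.2 net quantity: (three 0.9 oz packs = 76.68 g) + 86 g = 162.68 g.
That is within the Class 4.2 cargo aircraft limit of 200 g.
Class 4.1 quantity: three 0.6 oz packs = 51.12 g.
51.12 g ≤ 100 g (cargo aircraft limit, Class 4.1) — within limit.
Class 4.2 and Class 4.1 may not share an outer package.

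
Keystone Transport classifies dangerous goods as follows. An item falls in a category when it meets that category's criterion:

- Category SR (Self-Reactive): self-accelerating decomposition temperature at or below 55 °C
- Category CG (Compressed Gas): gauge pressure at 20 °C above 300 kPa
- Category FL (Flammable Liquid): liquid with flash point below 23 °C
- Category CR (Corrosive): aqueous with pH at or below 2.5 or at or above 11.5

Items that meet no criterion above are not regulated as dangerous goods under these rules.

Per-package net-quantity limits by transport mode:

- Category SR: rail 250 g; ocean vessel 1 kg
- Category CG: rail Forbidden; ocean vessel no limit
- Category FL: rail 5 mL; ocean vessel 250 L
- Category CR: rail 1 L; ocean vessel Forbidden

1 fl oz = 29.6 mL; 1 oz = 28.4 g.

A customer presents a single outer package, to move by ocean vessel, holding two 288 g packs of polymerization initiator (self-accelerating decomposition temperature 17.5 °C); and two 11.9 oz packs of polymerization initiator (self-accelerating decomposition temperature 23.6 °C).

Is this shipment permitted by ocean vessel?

The polymerization initiator has self-accelerating decomposition temperature 17.5 °C, which is ≤ 55 °C, so it is Category SR (Self-Reactive).
Self-accelerating decomposition temperature 23.6 °C meets the Category SR criterion (Self-Reactive), so the polymerization initiator is Category SR.
Total Category SR: (two 288 g packs = 576 g) + (two 11.9 oz packs = 675.92 g) = 1251.92 g.
1251.92 g exceeds the ocean vessel limit of 1 kg for Category SR.

No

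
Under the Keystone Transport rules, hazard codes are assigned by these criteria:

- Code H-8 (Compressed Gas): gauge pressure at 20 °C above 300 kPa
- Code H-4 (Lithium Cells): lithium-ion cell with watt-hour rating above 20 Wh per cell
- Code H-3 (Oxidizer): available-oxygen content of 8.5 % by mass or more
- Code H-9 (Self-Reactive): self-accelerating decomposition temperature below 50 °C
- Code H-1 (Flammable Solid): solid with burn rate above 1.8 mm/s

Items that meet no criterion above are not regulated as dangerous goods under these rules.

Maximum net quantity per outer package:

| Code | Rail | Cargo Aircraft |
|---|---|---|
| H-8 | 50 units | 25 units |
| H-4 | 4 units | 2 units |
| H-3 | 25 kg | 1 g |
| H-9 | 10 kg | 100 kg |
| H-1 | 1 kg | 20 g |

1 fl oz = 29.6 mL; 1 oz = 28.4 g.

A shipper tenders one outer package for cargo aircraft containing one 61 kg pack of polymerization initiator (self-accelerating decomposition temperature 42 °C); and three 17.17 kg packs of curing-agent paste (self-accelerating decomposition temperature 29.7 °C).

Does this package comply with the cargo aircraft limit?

No

Polymerization initiator: self-accelerating decomposition temperature 42 °C < 50 °C → Code H-9 (Self-Reactive).
Self-accelerating decomposition temperature 29.7 °C meets the Code H-9 criterion (Self-Reactive), so the curing-agent paste is Code H-9.
Code H-9 net quantity: 61 kg + (three 17.17 kg packs = 51.51 kg) = 112.51 kg.
That exceeds the Code H-9 cargo aircraft limit of 100 kg.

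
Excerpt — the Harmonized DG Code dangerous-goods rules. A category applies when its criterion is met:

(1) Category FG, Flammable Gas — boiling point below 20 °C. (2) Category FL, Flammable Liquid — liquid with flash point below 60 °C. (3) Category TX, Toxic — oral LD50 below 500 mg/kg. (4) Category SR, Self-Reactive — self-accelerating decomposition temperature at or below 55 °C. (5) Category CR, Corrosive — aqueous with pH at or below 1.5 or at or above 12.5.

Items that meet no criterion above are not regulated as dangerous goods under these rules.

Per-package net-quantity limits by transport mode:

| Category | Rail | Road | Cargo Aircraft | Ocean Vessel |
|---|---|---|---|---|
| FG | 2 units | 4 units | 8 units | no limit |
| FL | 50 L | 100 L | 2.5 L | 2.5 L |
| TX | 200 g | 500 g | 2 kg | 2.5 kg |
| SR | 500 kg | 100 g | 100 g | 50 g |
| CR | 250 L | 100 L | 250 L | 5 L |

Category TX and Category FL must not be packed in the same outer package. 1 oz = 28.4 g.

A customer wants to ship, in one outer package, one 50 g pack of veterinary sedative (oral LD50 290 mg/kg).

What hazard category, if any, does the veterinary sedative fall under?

Category TX

Veterinary sedative: oral LD50 290 mg/kg < 500 mg/kg → Category TX (Toxic).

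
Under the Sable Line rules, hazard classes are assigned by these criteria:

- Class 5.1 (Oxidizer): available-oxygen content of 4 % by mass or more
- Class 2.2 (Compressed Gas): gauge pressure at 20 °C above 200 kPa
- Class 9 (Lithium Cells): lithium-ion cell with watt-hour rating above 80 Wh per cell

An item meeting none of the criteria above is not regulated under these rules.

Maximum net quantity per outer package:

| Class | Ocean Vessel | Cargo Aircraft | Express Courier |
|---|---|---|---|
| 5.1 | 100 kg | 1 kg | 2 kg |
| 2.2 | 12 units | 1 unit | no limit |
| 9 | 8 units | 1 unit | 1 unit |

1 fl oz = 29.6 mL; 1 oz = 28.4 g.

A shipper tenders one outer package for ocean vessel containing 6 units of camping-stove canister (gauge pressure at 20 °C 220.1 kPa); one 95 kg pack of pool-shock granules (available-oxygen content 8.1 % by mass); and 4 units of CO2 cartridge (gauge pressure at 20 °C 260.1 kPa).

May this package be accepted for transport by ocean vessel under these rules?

With gauge pressure at 20 °C 220.1 kPa (> 200 kPa), the camping-stove canister falls in Class 2.2.
Available-oxygen content 8.1 % by mass meets the Class 5.1 criterion (Oxidizer), so the pool-shock granules are Class 5.1.
CO2 cartridge: gauge pressure at 20 °C 260.1 kPa > 200 kPa → Class 2.2 (Compressed Gas).
Class 5.1 quantity: 95 kg.
95 kg is within the ocean vessel limit of 100 kg for Class 5.1.
Total Class 2.2: 6 units + 4 units = 10 units.
10 units is within the ocean vessel limit of 12 units for Class 2.2.
Every hazard class is within its ocean vessel limit and no segregation rule is violated.

Yes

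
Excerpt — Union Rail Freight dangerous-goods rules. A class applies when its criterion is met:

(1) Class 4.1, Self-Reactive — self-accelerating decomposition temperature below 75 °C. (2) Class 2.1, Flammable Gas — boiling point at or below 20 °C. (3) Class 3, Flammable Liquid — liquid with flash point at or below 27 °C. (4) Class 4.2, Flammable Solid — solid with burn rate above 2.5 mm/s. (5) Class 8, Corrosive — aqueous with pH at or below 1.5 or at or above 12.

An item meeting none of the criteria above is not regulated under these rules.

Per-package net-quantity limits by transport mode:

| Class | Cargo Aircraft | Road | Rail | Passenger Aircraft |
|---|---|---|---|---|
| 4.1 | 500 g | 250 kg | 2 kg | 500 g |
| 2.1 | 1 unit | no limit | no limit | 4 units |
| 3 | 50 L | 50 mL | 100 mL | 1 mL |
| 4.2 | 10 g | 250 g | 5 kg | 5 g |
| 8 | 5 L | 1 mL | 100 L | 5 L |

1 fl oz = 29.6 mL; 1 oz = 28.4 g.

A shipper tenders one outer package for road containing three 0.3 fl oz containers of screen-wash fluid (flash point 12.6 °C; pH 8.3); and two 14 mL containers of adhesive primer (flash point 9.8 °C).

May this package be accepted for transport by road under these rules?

No

With flash point 12.6 °C (≤ 27 °C), the screen-wash fluid falls in Class 3.
With flash point 9.8 °C (≤ 27 °C), the adhesive primer falls in Class 3.
Class 3 net quantity: (three 0.3 fl oz containers = 26.64 mL) + (two 14 mL containers = 28 mL) = 54.64 mL.
54.64 mL exceeds the road limit of 50 mL for Class 3.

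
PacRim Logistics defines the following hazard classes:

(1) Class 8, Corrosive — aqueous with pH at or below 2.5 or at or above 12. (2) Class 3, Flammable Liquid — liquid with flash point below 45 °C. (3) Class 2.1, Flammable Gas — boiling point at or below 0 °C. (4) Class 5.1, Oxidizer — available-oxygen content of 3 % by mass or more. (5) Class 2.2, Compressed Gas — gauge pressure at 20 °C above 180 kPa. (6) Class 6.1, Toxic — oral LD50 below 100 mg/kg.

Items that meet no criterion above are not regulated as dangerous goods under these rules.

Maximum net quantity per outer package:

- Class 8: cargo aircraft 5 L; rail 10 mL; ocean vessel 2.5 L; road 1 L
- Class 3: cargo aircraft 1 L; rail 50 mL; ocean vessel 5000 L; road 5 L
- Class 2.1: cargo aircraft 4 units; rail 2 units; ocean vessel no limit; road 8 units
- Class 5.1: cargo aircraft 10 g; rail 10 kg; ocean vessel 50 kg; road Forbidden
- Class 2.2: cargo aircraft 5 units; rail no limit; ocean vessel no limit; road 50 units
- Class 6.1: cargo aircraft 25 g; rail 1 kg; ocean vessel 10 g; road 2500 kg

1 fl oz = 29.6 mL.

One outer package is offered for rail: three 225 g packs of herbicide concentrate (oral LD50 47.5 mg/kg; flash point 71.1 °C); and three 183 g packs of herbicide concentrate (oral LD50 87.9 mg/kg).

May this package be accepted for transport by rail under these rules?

With oral LD50 47.5 mg/kg (< 100 mg/kg), the herbicide concentrate falls in Class 6.1.
With oral LD50 87.9 mg/kg (< 100 mg/kg), the herbicide concentrate falls in Class 6.1.
Total Class 6.1: (three 225 g packs = 675 g) + (three 183 g packs = 549 g) = 1.224 kg.
1.224 kg exceeds the rail limit of 1 kg for Class 6.1.

No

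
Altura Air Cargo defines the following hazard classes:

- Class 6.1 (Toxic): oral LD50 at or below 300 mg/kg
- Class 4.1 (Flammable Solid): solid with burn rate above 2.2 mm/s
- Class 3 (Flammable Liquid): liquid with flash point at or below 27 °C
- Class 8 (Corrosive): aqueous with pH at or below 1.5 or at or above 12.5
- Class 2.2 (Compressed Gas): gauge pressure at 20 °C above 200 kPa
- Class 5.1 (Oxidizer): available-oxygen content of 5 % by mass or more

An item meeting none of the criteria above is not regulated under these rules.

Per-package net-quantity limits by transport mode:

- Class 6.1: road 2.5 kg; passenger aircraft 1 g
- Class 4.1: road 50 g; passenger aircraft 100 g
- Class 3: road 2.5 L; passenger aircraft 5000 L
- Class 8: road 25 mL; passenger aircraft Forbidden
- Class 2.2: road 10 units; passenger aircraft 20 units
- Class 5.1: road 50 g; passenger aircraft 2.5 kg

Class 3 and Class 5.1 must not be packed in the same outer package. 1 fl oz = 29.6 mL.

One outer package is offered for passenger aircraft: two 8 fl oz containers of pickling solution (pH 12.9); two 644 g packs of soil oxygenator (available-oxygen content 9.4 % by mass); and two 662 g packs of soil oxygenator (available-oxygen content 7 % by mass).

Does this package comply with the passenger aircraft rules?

With pH 12.9 (≥ 12.5), the pickling solution falls in Class 8.
With available-oxygen content 9.4 % by mass (≥ 5 % by mass), the soil oxygenator falls in Class 5.1.
The soil oxygenator has available-oxygen content 7 % by mass, which is ≥ 5 % by mass, so it is Class 5.1 (Oxidizer).
Class 8 quantity: two 8 fl oz containers = 473.6 mL.
Class 8 is Forbidden by passenger aircraft.
Total Class 5.1: (two 644 g packs = 1.288 kg) + (two 662 g packs = 1.324 kg) = 2.612 kg.
2.612 kg exceeds the passenger aircraft limit of 2.5 kg for Class 5.1.
The segregation rule (Class 3 with Class 5.1) does not apply to Class 8 with Class 5.1.

No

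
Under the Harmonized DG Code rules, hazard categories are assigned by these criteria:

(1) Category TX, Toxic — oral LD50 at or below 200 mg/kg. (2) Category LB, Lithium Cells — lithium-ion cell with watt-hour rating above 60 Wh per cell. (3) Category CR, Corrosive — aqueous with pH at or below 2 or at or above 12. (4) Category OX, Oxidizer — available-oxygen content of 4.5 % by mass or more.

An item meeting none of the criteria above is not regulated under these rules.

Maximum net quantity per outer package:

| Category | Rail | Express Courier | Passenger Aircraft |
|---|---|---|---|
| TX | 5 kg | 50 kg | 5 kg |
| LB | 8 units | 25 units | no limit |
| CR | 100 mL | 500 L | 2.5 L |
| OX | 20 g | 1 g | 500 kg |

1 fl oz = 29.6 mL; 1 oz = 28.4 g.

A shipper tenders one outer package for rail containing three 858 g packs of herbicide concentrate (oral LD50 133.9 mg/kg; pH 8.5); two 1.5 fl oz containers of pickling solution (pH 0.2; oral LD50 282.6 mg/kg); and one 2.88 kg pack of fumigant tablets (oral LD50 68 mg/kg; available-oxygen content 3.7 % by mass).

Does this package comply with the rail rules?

Herbicide concentrate: oral LD50 133.9 mg/kg ≤ 200 mg/kg → Category TX (Toxic).
The pickling solution has pH 0.2, which is ≤ 2, so it is Category CR (Corrosive).
With oral LD50 68 mg/kg (≤ 200 mg/kg), the fumigant tablets fall in Category TX.
Category TX net quantity: (three 858 g packs = 2.574 kg) + 2.88 kg = 5.454 kg.
5.454 kg > 5 kg (rail limit, Category TX) — over the limit.
Category CR quantity: two 1.5 fl oz containers = 88.8 mL.
88.8 mL ≤ 100 mL (rail limit, Category CR) — within limit.

No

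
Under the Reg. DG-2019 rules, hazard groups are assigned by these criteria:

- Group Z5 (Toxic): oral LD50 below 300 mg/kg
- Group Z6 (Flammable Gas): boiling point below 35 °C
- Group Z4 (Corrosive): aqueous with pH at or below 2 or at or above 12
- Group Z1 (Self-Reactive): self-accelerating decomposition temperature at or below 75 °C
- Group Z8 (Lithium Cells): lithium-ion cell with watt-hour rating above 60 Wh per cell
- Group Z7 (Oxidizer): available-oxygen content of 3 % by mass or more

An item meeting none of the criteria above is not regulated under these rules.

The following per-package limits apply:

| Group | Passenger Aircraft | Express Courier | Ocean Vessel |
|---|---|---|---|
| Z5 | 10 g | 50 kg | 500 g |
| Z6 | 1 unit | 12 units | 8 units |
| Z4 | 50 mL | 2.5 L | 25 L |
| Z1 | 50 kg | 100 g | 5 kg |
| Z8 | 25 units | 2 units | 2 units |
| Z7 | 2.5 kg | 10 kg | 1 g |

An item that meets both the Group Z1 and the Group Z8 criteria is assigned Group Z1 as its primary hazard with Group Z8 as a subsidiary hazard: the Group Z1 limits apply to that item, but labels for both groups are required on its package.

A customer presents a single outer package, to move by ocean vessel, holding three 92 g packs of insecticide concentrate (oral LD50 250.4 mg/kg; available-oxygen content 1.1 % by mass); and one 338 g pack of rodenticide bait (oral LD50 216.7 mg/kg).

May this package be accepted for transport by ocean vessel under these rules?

The insecticide concentrate has oral LD50 250.4 mg/kg, which is < 300 mg/kg, so it is Group Z5 (Toxic).
Rodenticide bait: oral LD50 216.7 mg/kg < 300 mg/kg → Group Z5 (Toxic).
Group Z5 net quantity: (three 92 g packs = 276 g) + 338 g = 614 g.
614 g > 500 g (ocean vessel limit, Group Z5) — over the limit.

No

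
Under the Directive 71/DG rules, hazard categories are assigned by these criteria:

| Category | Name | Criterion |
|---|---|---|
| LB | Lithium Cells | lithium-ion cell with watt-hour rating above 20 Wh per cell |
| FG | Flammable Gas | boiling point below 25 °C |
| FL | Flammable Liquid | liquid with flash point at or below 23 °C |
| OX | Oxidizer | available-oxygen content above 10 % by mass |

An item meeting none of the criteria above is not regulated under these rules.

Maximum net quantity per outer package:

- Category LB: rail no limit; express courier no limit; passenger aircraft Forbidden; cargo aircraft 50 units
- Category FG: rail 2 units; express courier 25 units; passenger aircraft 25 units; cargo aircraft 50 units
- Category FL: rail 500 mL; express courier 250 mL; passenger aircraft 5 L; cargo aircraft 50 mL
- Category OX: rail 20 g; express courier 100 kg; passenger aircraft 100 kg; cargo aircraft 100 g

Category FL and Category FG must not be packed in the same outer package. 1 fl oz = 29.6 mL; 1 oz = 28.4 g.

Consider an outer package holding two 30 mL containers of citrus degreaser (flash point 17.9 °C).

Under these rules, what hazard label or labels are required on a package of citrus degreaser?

Category FL

The citrus degreaser has flash point 17.9 °C, which is ≤ 23 °C, so it is Category FL (Flammable Liquid).
Only the Category FL label is required.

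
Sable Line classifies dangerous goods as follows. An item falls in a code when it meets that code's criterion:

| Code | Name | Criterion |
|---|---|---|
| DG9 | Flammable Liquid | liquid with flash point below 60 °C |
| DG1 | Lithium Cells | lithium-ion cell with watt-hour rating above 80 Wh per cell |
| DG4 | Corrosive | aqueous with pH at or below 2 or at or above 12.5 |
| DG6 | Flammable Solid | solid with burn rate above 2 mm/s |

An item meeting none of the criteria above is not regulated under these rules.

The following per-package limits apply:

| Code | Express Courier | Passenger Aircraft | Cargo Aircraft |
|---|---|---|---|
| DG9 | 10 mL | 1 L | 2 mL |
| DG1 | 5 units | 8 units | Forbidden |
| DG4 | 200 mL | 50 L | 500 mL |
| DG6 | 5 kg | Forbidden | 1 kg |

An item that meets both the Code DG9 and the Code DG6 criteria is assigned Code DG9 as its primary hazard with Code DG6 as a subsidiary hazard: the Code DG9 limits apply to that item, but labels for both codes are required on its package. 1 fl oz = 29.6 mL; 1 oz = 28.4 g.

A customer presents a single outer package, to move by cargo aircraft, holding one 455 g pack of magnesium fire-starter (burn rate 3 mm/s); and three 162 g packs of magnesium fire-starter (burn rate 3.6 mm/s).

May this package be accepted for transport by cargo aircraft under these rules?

Yes

Magnesium fire-starter: burn rate 3 mm/s > 2 mm/s → Code DG6 (Flammable Solid).
Magnesium fire-starter: burn rate 3.6 mm/s > 2 mm/s → Code DG6 (Flammable Solid).
Total Code DG6: 455 g + (three 162 g packs = 486 g) = 941 g.
941 g ≤ 1 kg (cargo aircraft limit, Code DG6) — within limit.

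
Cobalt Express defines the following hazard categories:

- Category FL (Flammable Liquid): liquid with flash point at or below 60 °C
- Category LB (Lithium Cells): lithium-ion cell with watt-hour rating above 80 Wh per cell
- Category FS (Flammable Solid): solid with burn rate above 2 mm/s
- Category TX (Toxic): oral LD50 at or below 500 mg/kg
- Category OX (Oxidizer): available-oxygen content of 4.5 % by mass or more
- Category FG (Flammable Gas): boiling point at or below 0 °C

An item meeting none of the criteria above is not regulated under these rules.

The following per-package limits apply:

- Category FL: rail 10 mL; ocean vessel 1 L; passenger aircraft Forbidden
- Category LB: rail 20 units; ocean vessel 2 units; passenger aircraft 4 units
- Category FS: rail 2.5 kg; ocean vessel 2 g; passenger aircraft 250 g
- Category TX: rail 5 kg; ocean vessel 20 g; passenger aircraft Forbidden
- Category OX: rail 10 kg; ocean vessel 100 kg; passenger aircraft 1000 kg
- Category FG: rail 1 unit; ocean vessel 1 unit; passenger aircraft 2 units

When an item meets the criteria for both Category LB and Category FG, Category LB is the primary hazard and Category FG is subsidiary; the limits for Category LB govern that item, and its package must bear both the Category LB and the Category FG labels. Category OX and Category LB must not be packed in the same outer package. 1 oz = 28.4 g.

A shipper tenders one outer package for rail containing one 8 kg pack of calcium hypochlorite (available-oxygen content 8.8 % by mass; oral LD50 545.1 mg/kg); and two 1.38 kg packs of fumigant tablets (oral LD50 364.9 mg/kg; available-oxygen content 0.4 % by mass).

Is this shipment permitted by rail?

Yes

Available-oxygen content 8.8 % by mass meets the Category OX criterion (Oxidizer), so the calcium hypochlorite is Category OX.
Fumigant tablets: oral LD50 364.9 mg/kg ≤ 500 mg/kg → Category TX (Toxic).
Category OX quantity: 8 kg.
8 kg is within the rail limit of 10 kg for Category OX.
Category TX quantity: two 1.38 kg packs = 2.76 kg.
2.76 kg is within the rail limit of 5 kg for Category TX.
The segregation rule (Category OX with Category LB) does not apply to Category OX with Category TX.
Every hazard category is within its rail limit and no segregation rule is violated.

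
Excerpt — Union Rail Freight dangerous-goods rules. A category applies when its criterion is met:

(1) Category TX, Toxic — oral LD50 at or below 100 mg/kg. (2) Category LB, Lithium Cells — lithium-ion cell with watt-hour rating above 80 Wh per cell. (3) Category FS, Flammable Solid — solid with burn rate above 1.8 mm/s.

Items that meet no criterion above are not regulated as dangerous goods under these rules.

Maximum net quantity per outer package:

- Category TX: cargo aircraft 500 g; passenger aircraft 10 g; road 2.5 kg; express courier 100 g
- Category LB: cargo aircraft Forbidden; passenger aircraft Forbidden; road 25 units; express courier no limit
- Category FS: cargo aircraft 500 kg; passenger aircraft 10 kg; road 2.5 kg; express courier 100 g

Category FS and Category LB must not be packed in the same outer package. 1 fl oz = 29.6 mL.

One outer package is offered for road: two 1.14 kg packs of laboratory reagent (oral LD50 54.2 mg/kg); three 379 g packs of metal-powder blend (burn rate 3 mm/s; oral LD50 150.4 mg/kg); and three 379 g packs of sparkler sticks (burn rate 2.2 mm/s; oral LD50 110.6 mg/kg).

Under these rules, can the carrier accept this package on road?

Laboratory reagent: oral LD50 54.2 mg/kg ≤ 100 mg/kg → Category TX (Toxic).
With burn rate 3 mm/s (> 1.8 mm/s), the metal-powder blend falls in Category FS.
With burn rate 2.2 mm/s (> 1.8 mm/s), the sparkler sticks fall in Category FS.
Category FS net quantity: (three 379 g packs = 1.137 kg) + (three 379 g packs = 1.137 kg) = 2.274 kg.
2.274 kg ≤ 2.5 kg (road limit, Category FS) — within limit.
Category TX quantity: two 1.14 kg packs = 2.28 kg.
2.28 kg is within the road limit of 2.5 kg for Category TX.
The segregation rule (Category FS with Category LB) does not apply to Category FS with Category TX.
Every hazard category is within its road limit and no segregation rule is violated.

Yes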